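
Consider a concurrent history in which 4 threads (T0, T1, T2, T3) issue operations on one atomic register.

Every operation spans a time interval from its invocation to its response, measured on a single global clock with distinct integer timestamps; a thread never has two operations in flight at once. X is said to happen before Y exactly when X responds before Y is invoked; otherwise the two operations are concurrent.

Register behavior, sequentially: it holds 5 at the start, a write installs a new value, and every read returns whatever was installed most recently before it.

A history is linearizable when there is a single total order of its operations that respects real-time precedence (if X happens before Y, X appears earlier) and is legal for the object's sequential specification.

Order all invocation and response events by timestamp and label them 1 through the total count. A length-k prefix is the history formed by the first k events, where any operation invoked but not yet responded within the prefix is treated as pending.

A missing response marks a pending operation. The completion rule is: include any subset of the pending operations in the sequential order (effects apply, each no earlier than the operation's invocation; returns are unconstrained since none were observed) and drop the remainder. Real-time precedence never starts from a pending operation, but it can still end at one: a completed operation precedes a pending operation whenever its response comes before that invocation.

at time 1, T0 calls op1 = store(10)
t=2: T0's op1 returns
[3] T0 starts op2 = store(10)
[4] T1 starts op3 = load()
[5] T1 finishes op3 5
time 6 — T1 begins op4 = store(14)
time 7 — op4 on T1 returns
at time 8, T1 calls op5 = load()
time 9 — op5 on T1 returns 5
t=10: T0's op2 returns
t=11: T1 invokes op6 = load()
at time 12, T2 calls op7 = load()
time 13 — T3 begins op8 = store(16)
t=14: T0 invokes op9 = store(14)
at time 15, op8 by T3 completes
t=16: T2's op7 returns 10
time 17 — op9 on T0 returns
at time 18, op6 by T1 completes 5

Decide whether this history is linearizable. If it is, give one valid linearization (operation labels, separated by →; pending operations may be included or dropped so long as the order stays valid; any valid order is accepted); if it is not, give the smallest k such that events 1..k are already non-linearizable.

not linearizable — minimal violating prefix: 5 events

already the first 5 events (up to op3's response at time 5) admit no linearization; the first 4 still do
exactly one order of the 2 completed ops respects real time; the atomic register replay fails
no completion choice of the 1 pending operation (op2) rescues it — every subset was tried
one such order, op1, op3 (pending dropped), breaks at step 2 where op3 load() → 5 is illegal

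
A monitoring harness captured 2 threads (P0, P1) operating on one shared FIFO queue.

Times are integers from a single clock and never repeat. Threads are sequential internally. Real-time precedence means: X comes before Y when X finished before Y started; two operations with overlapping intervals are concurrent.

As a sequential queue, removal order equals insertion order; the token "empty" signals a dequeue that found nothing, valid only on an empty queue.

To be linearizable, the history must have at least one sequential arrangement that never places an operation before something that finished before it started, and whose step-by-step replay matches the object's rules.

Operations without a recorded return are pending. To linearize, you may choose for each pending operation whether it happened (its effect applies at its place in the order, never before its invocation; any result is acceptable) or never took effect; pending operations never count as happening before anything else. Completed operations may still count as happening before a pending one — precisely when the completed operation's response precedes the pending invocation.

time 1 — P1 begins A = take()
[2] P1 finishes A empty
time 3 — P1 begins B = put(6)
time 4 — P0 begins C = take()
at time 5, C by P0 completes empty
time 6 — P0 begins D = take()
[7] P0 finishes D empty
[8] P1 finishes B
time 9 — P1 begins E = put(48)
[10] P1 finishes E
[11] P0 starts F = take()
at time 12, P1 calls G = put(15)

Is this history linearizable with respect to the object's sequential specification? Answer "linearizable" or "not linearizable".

witness order: A, C, D, B, E
after step 1 (A take() → empty): queue <>
after step 2 (C take() → empty): queue <>
after step 3 (D take() → empty): queue <>
after step 4 (B put(6)): queue <6>
after step 5 (E put(48)): queue <6,48>

linearizable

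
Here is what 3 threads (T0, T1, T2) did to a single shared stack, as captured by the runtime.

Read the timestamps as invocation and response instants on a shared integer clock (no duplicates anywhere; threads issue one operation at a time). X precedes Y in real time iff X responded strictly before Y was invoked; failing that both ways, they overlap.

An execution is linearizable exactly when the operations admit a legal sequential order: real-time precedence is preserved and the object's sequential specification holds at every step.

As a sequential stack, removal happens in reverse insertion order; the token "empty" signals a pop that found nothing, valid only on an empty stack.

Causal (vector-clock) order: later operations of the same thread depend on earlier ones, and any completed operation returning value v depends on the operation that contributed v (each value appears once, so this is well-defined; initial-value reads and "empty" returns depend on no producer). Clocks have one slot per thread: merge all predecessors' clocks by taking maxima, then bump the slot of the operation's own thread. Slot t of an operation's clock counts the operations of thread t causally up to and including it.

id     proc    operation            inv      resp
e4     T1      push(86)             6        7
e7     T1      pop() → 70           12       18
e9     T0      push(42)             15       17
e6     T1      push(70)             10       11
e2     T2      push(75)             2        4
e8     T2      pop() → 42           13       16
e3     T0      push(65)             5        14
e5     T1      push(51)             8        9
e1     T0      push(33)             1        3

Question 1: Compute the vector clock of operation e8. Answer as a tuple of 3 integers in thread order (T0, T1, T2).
(3, 0, 2)

e2 (invocation 2): nothing precedes it; T2's component alone gives (0, 0, 1)
e4 (invocation 6): nothing precedes it; T1's component alone gives (0, 1, 0)
e1 (invocation 1): nothing precedes it; T0's component alone gives (1, 0, 0)
invoked at 8, e5 merges VC(e4)=(0, 1, 0) and bumps T1's slot → (0, 2, 0)
invoked at 5, e3 merges VC(e1)=(1, 0, 0) and bumps T0's slot → (2, 0, 0)
invoked at 10, e6 merges VC(e5)=(0, 2, 0) and bumps T1's slot → (0, 3, 0)
invoked at 15, e9 merges VC(e3)=(2, 0, 0) and bumps T0's slot → (3, 0, 0)
invoked at 12, e7 merges VC(e6)=(0, 3, 0) and bumps T1's slot → (0, 4, 0)
invoked at 13, e8 merges VC(e2)=(0, 0, 1), VC(e9)=(3, 0, 0) and bumps T2's slot → (3, 0, 2)
target: VC(e8) = (3, 0, 2)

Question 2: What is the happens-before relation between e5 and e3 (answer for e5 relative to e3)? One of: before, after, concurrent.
concurrent

e5 spans [8,9], e3 spans [5,14]
the intervals overlap in both directions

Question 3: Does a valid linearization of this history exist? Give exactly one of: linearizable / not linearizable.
linearizable

a witness: e1, e2, e3, e4, e5, e6, e7, e9, e8
step 1: e1 push(33) — stack <33>
step 2: e2 push(75) — stack <33,75>
step 3: e3 push(65) — stack <33,75,65>
step 4: e4 push(86) — stack <33,75,65,86>
step 5: e5 push(51) — stack <33,75,65,86,51>
step 6: e6 push(70) — stack <33,75,65,86,51,70>
step 7: e7 pop() → 70 — stack <33,75,65,86,51>
step 8: e9 push(42) — stack <33,75,65,86,51,42>
step 9: e8 pop() → 42 — stack <33,75,65,86,51>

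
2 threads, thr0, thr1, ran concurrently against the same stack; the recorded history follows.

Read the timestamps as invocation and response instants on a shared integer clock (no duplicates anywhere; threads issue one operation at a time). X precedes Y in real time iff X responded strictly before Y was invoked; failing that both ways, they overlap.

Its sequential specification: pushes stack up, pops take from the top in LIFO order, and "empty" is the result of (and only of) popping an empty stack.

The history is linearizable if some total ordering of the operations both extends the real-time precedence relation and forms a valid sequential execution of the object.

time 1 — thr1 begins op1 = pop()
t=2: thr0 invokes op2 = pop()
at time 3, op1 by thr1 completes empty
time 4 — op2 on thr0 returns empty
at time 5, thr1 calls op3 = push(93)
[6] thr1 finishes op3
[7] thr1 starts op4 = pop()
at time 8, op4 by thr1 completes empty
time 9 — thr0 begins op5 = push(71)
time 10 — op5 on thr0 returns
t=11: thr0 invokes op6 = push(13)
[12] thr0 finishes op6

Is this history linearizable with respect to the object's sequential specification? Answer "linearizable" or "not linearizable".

through event 7 a valid linearization exists; event 8 (op4 responding at time 8) ends that
checked exhaustively: 2 real-time-consistent orders of 4 completed operations, zero legal stack replays
sample order op1, op2, op3, op4 stalls at step 4 — op4 pop() → empty has no legal effect
sample order op2, op1, op3, op4 stalls at step 4 — op4 pop() → empty has no legal effect

not linearizable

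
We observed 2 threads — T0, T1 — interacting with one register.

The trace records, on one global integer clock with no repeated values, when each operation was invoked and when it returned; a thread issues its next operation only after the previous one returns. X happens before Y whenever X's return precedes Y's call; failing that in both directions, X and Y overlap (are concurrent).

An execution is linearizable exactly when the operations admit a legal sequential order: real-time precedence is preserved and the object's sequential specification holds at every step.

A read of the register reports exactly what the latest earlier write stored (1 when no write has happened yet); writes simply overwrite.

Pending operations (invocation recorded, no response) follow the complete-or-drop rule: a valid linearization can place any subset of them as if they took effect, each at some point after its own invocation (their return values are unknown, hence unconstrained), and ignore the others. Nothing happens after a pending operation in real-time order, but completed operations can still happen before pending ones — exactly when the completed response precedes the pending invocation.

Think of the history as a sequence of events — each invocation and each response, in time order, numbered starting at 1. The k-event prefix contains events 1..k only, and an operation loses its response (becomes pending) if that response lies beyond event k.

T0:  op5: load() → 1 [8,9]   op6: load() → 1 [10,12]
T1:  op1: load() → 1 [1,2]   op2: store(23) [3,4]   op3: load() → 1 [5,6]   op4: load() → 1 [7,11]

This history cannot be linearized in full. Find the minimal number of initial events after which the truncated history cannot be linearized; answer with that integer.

events 1..5 are linearizable; a witness order is op1, op2:
step 1: op1 load() → 1 — value 1
step 2: op2 store(23) — value 23
once event 6 joins (op3's response, time 6), exhaustive search finds no witness
sample order op1, op2, op3 stalls at step 3 — op3 load() → 1 has no legal effect

6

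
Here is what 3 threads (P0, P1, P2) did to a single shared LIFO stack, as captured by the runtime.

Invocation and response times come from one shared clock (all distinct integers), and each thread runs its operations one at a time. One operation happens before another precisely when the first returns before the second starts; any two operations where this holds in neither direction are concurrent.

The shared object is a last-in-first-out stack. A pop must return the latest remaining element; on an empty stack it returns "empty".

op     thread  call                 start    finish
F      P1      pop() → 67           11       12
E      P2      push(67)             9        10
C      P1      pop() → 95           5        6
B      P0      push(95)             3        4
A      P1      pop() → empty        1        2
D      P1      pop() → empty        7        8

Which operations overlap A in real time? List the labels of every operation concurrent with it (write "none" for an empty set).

A spans [1,2]; an op avoiding the whole window 1..2 is ordered, any other is concurrent
B [3,4]: after
C [5,6]: after
D [7,8]: after
E [9,10]: after
F [11,12]: after

none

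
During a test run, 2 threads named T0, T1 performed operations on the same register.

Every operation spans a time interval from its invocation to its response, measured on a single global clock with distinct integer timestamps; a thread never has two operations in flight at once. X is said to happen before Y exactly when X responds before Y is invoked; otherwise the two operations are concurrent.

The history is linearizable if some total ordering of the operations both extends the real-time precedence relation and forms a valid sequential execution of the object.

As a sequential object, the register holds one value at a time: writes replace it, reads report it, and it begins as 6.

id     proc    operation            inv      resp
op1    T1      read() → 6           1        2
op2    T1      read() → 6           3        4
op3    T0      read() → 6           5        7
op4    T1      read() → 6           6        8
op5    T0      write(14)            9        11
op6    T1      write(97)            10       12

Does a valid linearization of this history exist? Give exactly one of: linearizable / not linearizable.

linearizable

a witness: op1, op2, op3, op4, op5, op6
after step 1 (op1 read() → 6): value 6
after step 2 (op2 read() → 6): value 6
after step 3 (op3 read() → 6): value 6
after step 4 (op4 read() → 6): value 6
after step 5 (op5 write(14)): value 14
after step 6 (op6 write(97)): value 97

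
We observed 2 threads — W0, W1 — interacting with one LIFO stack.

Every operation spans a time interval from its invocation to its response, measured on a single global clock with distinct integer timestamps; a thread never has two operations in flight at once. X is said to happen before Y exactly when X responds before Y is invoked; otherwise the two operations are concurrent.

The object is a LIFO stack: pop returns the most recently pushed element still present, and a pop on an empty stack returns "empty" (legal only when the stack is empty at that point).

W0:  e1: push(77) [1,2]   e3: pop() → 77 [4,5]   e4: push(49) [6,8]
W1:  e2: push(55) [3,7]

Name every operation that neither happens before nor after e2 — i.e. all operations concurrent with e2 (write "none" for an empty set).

e3, e4

e2 spans [3,7]; an op avoiding the whole window 3..7 is ordered, any other is concurrent
e1 [1,2]: before
e3 [4,5]: concurrent
e4 [6,8]: concurrent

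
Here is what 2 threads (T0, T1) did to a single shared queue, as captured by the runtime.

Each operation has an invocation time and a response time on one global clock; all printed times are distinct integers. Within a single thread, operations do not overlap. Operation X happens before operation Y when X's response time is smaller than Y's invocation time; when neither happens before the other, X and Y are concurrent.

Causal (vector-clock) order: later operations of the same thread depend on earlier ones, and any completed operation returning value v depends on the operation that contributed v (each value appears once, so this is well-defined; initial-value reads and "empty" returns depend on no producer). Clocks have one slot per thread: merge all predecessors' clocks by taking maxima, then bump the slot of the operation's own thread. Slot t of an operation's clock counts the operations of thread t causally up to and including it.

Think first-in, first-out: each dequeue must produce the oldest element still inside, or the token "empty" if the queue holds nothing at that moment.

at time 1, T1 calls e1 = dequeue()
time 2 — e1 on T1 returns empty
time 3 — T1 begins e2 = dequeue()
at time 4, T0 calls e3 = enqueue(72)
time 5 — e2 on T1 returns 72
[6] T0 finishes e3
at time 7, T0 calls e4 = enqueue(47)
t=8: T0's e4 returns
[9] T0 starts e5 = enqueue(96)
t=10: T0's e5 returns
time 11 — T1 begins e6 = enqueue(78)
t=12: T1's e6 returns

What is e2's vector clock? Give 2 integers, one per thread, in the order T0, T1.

invoked at 1, e1 has no predecessors; its own T1 bump gives (0, 1)
invoked at 4, e3 has no predecessors; its own T0 bump gives (1, 0)
e4, invoked 7, takes VC(e3)=(1, 0) under max, adds 1 for T0 → (2, 0)
e2, invoked 3, takes VC(e1)=(0, 1), VC(e3)=(1, 0) under max, adds 1 for T1 → (1, 2)
e5, invoked 9, takes VC(e4)=(2, 0) under max, adds 1 for T0 → (3, 0)
e6, invoked 11, takes VC(e2)=(1, 2) under max, adds 1 for T1 → (1, 3)
target: VC(e2) = (1, 2)

(1, 2)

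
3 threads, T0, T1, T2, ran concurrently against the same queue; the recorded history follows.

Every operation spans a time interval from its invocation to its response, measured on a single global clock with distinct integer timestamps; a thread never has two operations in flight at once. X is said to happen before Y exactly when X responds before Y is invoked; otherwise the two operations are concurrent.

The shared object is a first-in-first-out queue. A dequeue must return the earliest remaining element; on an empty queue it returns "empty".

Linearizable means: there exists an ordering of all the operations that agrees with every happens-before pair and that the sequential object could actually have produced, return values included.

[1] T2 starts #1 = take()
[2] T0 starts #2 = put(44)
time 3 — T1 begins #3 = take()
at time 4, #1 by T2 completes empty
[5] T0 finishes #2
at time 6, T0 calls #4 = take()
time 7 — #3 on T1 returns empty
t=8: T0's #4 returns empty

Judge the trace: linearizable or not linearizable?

not linearizable

through event 7 a valid linearization exists; event 8 (#4 responding at time 8) ends that
4 completed operations, 8 real-time-consistent orders — every queue replay fails
e.g. #1, #2, #3, #4: illegal at step 3, since #3 take() → empty cannot apply there
e.g. #1, #2, #4, #3: illegal at step 3, since #4 take() → empty cannot apply there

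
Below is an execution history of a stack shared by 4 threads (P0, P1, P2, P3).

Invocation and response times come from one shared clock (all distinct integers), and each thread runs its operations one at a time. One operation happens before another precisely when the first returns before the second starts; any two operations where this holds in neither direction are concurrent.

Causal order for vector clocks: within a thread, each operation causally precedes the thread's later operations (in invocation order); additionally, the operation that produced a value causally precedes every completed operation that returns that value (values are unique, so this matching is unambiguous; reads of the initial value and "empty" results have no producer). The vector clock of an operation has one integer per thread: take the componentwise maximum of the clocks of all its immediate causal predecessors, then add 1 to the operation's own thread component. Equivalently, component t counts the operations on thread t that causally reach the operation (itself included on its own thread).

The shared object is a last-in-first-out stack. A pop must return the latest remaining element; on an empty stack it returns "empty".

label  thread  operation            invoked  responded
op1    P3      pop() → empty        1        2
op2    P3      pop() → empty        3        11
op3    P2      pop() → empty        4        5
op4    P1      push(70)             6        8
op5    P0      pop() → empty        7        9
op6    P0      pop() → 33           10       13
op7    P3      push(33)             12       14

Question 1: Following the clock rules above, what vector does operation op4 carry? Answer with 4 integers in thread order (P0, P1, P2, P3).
Answer: (0, 1, 0, 0)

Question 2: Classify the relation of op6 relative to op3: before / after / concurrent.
Answer: after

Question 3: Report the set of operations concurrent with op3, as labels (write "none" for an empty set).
Answer: op2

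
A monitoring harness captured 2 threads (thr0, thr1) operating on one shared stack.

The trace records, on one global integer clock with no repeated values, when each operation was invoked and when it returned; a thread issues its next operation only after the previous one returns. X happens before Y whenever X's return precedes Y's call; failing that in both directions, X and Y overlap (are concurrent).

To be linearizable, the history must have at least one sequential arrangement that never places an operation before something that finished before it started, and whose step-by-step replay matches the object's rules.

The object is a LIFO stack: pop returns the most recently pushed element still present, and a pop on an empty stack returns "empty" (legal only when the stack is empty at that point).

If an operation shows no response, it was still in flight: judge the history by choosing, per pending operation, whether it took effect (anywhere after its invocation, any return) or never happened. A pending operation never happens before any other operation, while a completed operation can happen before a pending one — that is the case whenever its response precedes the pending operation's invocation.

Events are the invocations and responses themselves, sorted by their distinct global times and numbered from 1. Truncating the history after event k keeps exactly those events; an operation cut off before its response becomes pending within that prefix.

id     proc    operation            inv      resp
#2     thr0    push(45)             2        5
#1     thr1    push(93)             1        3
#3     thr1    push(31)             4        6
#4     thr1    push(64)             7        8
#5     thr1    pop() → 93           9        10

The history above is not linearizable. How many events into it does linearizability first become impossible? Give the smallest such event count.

a valid linearization of events 1..9 exists, for instance #1, #2, #3, #4:
1. #1 push(93), leaving stack <93>
2. #2 push(45), leaving stack <93,45>
3. #3 push(31), leaving stack <93,45,31>
4. #4 push(64), leaving stack <93,45,31,64>
event 10 — #5's response, time 10 — after it, nothing linearizes
take #1, #2, #3, #4, #5: step 5 already fails, because #5 pop() → 93 cannot occur there
take #1, #3, #2, #4, #5: step 5 already fails, because #5 pop() → 93 cannot occur there

10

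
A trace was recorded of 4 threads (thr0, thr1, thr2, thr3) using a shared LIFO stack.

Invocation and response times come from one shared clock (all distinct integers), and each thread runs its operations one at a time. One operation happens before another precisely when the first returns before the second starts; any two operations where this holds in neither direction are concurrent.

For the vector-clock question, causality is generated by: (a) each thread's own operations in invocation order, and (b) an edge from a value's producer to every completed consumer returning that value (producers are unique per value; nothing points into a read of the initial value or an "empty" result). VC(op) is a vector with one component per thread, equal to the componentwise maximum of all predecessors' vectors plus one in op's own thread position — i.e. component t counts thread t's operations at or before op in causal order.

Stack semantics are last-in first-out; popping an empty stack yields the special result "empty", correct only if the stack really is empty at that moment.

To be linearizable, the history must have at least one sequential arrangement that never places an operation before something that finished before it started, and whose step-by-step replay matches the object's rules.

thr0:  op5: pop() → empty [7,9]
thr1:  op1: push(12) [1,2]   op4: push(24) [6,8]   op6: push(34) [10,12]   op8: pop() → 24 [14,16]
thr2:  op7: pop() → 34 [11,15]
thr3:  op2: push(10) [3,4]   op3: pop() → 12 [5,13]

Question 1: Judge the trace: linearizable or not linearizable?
cut after 8 events: linearizable; cut after 9 events (op5 responds, time 9): not linearizable
no legal order exists: 2 real-time-consistent candidates over 4 completed LIFO stack operations, all rejected
completion choices over the 1 pending operation (op3) were checked; none helps
e.g. op1, op2, op4, op5 (pending dropped): illegal at step 4, since op5 pop() → empty cannot apply there
e.g. op1, op2, op5, op4 (pending dropped): illegal at step 3, since op5 pop() → empty cannot apply there

not linearizable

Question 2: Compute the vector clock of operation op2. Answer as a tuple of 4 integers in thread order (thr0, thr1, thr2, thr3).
root op op2, invoked 3: fresh clock plus thr3's own tick → (0, 0, 0, 1)
root op op1, invoked 1: fresh clock plus thr1's own tick → (0, 1, 0, 0)
root op op5, invoked 7: fresh clock plus thr0's own tick → (1, 0, 0, 0)
from VC(op1)=(0, 1, 0, 0), op4 (invoked 6) maxes components and bumps thr1 → (0, 2, 0, 0)
from VC(op1)=(0, 1, 0, 0), VC(op2)=(0, 0, 0, 1), op3 (invoked 5) maxes components and bumps thr3 → (0, 1, 0, 2)
from VC(op4)=(0, 2, 0, 0), op6 (invoked 10) maxes components and bumps thr1 → (0, 3, 0, 0)
from VC(op6)=(0, 3, 0, 0), op7 (invoked 11) maxes components and bumps thr2 → (0, 3, 1, 0)
from VC(op4)=(0, 2, 0, 0), VC(op6)=(0, 3, 0, 0), op8 (invoked 14) maxes components and bumps thr1 → (0, 4, 0, 0)
target: VC(op2) = (0, 0, 0, 1)

(0, 0, 0, 1)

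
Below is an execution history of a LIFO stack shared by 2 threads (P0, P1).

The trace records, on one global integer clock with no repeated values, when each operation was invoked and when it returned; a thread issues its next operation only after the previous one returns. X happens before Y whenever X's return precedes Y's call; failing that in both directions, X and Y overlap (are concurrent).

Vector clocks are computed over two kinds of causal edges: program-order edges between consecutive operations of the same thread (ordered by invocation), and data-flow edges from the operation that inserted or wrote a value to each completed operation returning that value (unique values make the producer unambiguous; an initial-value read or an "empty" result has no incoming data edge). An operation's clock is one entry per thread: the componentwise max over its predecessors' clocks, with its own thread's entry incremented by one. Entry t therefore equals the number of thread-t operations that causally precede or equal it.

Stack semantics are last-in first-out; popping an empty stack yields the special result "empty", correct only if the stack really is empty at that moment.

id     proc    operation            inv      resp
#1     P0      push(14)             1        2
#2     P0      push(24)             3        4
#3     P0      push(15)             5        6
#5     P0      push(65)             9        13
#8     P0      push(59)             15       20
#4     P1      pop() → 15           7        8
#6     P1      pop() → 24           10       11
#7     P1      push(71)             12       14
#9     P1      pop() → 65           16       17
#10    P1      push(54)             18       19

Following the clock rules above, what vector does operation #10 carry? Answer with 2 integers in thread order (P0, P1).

(4, 5)

no predecessors for #1 (invoked 1): P0 increments from zero → (1, 0)
VC(#2, invoked at 3): max of VC(#1)=(1, 0), then +1 on thread P0 → (2, 0)
VC(#3, invoked at 5): max of VC(#2)=(2, 0), then +1 on thread P0 → (3, 0)
VC(#4, invoked at 7): max of VC(#3)=(3, 0), then +1 on thread P1 → (3, 1)
VC(#5, invoked at 9): max of VC(#3)=(3, 0), then +1 on thread P0 → (4, 0)
VC(#6, invoked at 10): max of VC(#2)=(2, 0), VC(#4)=(3, 1), then +1 on thread P1 → (3, 2)
VC(#8, invoked at 15): max of VC(#5)=(4, 0), then +1 on thread P0 → (5, 0)
VC(#7, invoked at 12): max of VC(#6)=(3, 2), then +1 on thread P1 → (3, 3)
VC(#9, invoked at 16): max of VC(#5)=(4, 0), VC(#7)=(3, 3), then +1 on thread P1 → (4, 4)
VC(#10, invoked at 18): max of VC(#9)=(4, 4), then +1 on thread P1 → (4, 5)
target: VC(#10) = (4, 5)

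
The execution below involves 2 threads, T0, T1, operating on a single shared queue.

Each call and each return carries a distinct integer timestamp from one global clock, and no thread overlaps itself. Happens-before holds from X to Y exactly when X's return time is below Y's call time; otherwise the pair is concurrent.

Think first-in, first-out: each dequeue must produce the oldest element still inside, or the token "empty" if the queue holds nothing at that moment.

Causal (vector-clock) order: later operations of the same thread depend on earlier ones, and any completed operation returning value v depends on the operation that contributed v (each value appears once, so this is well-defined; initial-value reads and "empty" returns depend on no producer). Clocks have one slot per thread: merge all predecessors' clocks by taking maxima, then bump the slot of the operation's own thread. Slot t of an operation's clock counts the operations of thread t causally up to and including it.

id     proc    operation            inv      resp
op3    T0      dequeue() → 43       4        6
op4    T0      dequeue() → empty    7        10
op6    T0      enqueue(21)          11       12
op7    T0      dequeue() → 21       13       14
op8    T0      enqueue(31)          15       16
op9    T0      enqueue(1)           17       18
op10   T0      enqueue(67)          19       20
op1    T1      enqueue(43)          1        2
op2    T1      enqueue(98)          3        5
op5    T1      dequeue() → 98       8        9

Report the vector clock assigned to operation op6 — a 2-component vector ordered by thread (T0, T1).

no predecessors for op1 (invoked 1): T1 increments from zero → (0, 1)
invoked at 3, op2 merges VC(op1)=(0, 1) and bumps T1's slot → (0, 2)
invoked at 4, op3 merges VC(op1)=(0, 1) and bumps T0's slot → (1, 1)
invoked at 8, op5 merges VC(op2)=(0, 2) and bumps T1's slot → (0, 3)
invoked at 7, op4 merges VC(op3)=(1, 1) and bumps T0's slot → (2, 1)
invoked at 11, op6 merges VC(op4)=(2, 1) and bumps T0's slot → (3, 1)
invoked at 13, op7 merges VC(op6)=(3, 1) and bumps T0's slot → (4, 1)
invoked at 15, op8 merges VC(op7)=(4, 1) and bumps T0's slot → (5, 1)
invoked at 17, op9 merges VC(op8)=(5, 1) and bumps T0's slot → (6, 1)
invoked at 19, op10 merges VC(op9)=(6, 1) and bumps T0's slot → (7, 1)
target: VC(op6) = (3, 1)

(3, 1)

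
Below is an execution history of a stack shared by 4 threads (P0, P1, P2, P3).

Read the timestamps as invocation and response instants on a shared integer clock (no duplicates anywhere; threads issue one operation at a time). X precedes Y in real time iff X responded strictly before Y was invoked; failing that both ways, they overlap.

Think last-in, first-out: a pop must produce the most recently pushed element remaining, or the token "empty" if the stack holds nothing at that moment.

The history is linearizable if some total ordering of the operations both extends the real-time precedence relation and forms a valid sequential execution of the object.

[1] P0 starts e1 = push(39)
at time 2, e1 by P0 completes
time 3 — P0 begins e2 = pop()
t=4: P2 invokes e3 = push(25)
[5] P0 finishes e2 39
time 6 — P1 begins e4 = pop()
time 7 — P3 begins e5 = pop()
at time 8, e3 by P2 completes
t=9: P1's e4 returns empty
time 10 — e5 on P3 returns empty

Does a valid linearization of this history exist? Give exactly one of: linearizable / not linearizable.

one valid linearization: e1, e2, e4, e5, e3
step 1: e1 push(39) — stack <39>
step 2: e2 pop() → 39 — stack <>
step 3: e4 pop() → empty — stack <>
step 4: e5 pop() → empty — stack <>
step 5: e3 push(25) — stack <25>

linearizable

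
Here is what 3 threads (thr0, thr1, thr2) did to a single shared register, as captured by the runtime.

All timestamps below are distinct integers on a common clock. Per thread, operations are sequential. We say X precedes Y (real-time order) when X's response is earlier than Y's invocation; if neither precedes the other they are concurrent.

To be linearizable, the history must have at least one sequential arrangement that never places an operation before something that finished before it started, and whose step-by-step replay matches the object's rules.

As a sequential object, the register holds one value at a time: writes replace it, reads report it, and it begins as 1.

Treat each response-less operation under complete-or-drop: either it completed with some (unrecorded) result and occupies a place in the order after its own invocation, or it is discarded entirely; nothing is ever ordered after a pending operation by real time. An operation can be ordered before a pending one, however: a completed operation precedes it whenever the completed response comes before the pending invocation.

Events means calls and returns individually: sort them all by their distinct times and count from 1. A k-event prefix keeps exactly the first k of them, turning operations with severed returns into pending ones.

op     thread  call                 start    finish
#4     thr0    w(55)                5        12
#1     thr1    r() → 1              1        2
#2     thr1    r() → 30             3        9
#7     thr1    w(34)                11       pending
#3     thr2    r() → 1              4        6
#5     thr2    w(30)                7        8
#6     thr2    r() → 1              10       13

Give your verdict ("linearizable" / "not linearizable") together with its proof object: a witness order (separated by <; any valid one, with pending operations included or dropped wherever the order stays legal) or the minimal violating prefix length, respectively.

not linearizable — minimal violating prefix: 13 events

cut after 12 events: linearizable; cut after 13 events (#6 responds, time 13): not linearizable
the 6 completed operations admit 15 real-time orders; each fails the register replay
completion choices over the 1 pending operation (#7) were checked; none helps
sample order #1, #2, #3, #4, #5, #6 (pending dropped) stalls at step 2 — #2 r() → 30 has no legal effect
sample order #1, #2, #3, #5, #4, #6 (pending dropped) stalls at step 2 — #2 r() → 30 has no legal effect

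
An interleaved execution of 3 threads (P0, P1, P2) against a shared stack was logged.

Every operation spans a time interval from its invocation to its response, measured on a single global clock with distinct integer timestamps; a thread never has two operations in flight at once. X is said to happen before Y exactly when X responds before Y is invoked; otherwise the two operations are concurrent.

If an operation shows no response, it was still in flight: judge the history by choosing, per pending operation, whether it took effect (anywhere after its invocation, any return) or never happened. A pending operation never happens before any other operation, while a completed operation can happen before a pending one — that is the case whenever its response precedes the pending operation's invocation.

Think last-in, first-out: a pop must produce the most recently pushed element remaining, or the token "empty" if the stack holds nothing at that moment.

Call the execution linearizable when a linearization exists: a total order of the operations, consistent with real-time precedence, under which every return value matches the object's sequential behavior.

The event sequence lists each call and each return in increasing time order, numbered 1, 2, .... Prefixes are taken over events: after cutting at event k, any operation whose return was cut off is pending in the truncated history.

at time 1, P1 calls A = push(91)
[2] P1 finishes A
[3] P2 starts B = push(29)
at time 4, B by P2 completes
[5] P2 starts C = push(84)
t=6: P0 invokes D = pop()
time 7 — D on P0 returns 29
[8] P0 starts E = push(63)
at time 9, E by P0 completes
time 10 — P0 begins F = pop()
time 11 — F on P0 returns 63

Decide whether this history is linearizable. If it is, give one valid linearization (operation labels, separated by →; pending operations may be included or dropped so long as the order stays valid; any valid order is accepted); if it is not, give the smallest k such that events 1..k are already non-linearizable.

step 1: A push(91) — stack <91>
step 2: B push(29) — stack <91,29>
step 3: D pop() → 29 — stack <91>
step 4: C push(84) (pending, included) — stack <91,84>
step 5: E push(63) — stack <91,84,63>
step 6: F pop() → 63 — stack <91,84>

linearizable — witness: A → B → D → C → E → F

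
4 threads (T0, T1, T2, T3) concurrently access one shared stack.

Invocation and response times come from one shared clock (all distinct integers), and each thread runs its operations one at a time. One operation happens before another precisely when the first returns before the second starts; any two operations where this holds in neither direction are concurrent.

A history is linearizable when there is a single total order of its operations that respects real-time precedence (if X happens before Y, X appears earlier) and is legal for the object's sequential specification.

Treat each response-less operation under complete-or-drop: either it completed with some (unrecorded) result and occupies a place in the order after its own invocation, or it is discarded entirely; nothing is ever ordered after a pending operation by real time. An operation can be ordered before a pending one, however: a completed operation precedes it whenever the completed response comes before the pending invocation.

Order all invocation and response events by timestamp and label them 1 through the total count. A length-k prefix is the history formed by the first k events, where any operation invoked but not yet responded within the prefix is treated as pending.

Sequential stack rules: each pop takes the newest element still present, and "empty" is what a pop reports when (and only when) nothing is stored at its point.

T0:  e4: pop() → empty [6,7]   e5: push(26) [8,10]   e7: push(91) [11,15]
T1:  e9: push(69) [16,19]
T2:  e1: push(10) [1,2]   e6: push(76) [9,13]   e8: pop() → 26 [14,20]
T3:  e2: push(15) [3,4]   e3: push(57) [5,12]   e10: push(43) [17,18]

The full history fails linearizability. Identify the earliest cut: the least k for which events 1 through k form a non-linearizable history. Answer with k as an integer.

events 1..6 are linearizable; a witness order is e1, e2:
step 1: e1 push(10) — stack <10>
step 2: e2 push(15) — stack <10,15>
include event 7 — e4 responding at 7 — and every candidate order breaks
completion choices over the 1 pending operation (e3) were checked; none helps
for example e1, e2, e4 (pending dropped) fails at step 3: e4 pop() → empty is not legal there

7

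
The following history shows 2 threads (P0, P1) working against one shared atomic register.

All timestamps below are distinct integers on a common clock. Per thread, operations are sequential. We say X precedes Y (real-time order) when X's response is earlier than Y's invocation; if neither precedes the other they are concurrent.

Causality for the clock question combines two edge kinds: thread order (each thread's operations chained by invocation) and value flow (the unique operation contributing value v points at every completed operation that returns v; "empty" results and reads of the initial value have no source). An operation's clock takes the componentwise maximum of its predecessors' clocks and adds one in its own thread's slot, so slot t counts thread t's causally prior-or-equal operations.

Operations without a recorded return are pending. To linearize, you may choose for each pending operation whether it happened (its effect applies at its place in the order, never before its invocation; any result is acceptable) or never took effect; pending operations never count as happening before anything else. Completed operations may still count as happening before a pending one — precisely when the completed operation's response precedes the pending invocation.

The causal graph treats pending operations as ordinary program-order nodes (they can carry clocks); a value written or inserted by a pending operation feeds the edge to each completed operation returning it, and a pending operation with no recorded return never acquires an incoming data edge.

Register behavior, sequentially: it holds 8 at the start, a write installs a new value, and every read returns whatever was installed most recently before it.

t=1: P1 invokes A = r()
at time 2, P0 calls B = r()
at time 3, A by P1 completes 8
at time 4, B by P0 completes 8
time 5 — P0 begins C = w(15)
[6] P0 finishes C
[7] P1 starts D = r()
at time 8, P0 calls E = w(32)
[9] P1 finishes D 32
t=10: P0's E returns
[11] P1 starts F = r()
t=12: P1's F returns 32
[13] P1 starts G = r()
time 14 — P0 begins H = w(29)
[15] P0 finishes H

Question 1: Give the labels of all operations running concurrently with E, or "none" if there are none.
D

E runs from 8 to 10; window-overlapping ops are concurrent
A [1,3]: before
B [2,4]: before
C [5,6]: before
D [7,9]: concurrent
F [11,12]: after
G [13,…): after
H [14,15]: after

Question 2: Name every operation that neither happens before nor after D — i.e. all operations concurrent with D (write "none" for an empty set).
E

concurrent with D ([7,9]): every op whose interval crosses 7..9
A [1,3]: before
B [2,4]: before
C [5,6]: before
E [8,10]: concurrent
F [11,12]: after
G [13,…): after
H [14,15]: after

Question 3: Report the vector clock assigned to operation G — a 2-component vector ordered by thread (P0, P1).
(3, 4)

VC(A, invoked at 1): no causal predecessors; +1 on P1 → (0, 1)
VC(B, invoked at 2): no causal predecessors; +1 on P0 → (1, 0)
merge at C (invoked 5): VC(B)=(1, 0), own-thread bump on P0 → (2, 0)
merge at E (invoked 8): VC(C)=(2, 0), own-thread bump on P0 → (3, 0)
merge at H (invoked 14): VC(E)=(3, 0), own-thread bump on P0 → (4, 0)
merge at D (invoked 7): VC(A)=(0, 1), VC(E)=(3, 0), own-thread bump on P1 → (3, 2)
merge at F (invoked 11): VC(D)=(3, 2), VC(E)=(3, 0), own-thread bump on P1 → (3, 3)
merge at G (invoked 13): VC(F)=(3, 3), own-thread bump on P1 → (3, 4)
target: VC(G) = (3, 4)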